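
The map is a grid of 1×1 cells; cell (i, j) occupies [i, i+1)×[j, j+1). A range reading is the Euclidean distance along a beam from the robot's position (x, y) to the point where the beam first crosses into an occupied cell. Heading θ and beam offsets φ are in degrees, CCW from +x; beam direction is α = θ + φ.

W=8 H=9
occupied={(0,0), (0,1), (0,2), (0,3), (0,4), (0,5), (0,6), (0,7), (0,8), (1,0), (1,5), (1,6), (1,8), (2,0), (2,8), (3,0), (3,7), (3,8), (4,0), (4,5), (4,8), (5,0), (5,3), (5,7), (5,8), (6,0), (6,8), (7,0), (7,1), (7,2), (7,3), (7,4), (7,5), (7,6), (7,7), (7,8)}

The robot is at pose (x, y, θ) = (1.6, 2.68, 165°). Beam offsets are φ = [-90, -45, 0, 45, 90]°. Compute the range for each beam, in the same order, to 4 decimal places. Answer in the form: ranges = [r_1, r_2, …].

ranges = [5.4092, 1.2000, 0.6212, 0.6928, 1.7393]

beam 1: φ=-90°, α=75°
  dir = (cos 75°, sin 75°) = (0.2588, 0.9659); from cell (1,2)
  next x-line at t=1.5455, next y-line at t=0.3313; Δt_x=3.8637, Δt_y=1.0353
    y: enter (1,3) at t=0.3313
    y: enter (1,4) at t=1.3666
    x: enter (2,4) at t=1.5455
    y: enter (2,5) at t=2.4018
    y: enter (2,6) at t=3.4371
    y: enter (2,7) at t=4.4724
    x: enter (3,7) at t=5.4092 ← occupied
  → r_1 = 5.4092
beam 2: φ=-45°, α=120°
  dir = (cos 120°, sin 120°) = (-0.5000, 0.8660); from cell (1,2)
  next x-line at t=1.2000, next y-line at t=0.3695; Δt_x=2.0000, Δt_y=1.1547
    y: enter (1,3) at t=0.3695
    x: enter (0,3) at t=1.2000 ← occupied
  → r_2 = 1.2000
beam 3: φ=0°, α=165°
  dir = (cos 165°, sin 165°) = (-0.9659, 0.2588); from cell (1,2)
  next x-line at t=0.6212, next y-line at t=1.2364; Δt_x=1.0353, Δt_y=3.8637
    x: enter (0,2) at t=0.6212 ← occupied
  → r_3 = 0.6212
beam 4: φ=45°, α=210°
  dir = (cos 210°, sin 210°) = (-0.8660, -0.5000); from cell (1,2)
  next x-line at t=0.6928, next y-line at t=1.3600; Δt_x=1.1547, Δt_y=2.0000
    x: enter (0,2) at t=0.6928 ← occupied
  → r_4 = 0.6928
beam 5: φ=90°, α=255°
  dir = (cos 255°, sin 255°) = (-0.2588, -0.9659); from cell (1,2)
  next x-line at t=2.3182, next y-line at t=0.7040; Δt_x=3.8637, Δt_y=1.0353
    y: enter (1,1) at t=0.7040
    y: enter (1,0) at t=1.7393 ← occupied
  → r_5 = 1.7393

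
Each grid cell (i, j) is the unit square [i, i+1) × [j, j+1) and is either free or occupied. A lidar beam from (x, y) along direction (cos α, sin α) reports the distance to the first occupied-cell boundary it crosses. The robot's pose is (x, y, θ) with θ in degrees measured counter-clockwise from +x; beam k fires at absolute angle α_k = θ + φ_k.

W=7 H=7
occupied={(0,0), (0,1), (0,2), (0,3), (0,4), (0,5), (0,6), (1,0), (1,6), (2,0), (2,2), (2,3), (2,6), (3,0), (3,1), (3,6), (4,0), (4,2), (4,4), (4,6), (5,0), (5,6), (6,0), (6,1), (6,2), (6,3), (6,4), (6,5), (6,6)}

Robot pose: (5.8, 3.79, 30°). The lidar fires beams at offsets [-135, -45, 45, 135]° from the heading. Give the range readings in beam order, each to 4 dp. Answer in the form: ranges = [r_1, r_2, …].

beam 1: φ=-135°, α=255°
  direction (-0.2588, -0.9659); cell (5,3); t to first gridline: x 3.0910, y 0.8179 (then +3.8637 / +1.0353)
    (5,2) via y @ 0.8179
    (5,1) via y @ 1.8531
    (5,0) via y @ 2.8884  # hit
  → r_1 = 2.8884
beam 2: φ=-45°, α=345°
  direction (0.9659, -0.2588); cell (5,3); t to first gridline: x 0.2071, y 3.0523 (then +1.0353 / +3.8637)
    (6,3) via x @ 0.2071  # hit
  → r_2 = 0.2071
beam 3: φ=45°, α=75°
  direction (0.2588, 0.9659); cell (5,3); t to first gridline: x 0.7727, y 0.2174 (then +3.8637 / +1.0353)
    (5,4) via y @ 0.2174
    (6,4) via x @ 0.7727  # hit
  → r_3 = 0.7727
beam 4: φ=135°, α=165°
  direction (-0.9659, 0.2588); cell (5,3); t to first gridline: x 0.8282, y 0.8114 (then +1.0353 / +3.8637)
    (5,4) via y @ 0.8114
    (4,4) via x @ 0.8282  # hit
  → r_4 = 0.8282

ranges = [2.8884, 0.2071, 0.7727, 0.8282]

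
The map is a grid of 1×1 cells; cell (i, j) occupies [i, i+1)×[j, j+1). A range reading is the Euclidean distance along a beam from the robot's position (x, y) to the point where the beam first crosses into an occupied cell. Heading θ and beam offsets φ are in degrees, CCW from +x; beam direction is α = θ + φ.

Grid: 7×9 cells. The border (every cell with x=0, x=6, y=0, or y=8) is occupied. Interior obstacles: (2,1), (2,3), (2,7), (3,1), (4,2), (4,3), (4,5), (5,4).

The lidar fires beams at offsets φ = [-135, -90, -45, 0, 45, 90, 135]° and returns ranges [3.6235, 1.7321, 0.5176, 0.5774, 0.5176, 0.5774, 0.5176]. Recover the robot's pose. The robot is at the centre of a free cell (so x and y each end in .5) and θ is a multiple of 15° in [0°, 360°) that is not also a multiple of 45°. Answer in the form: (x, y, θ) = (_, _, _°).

(x, y, θ) = (4.5, 4.5, 300°)

Enumerate (i+0.5, j+0.5, θ) over the 27 free cells and 16 admissible headings. For each, cast all 7 beams and compare to the given ranges.
  (5.5, 7.5, 105°): beam 1 = 0.5774 ≠ 3.6235 ✗
  (5.5, 6.5, 105°): beam 1 = 0.5774 ≠ 3.6235 ✗
  (1.5, 7.5, 240°): beam 1 = 0.5176 ≠ 3.6235 ✗
  (4.5, 7.5, 330°): beam 1 = 1.5529 ≠ 3.6235 ✗
  (1.5, 5.5, 330°): beam 1 = 0.5176 ≠ 3.6235 ✗
  …
  (4.5, 4.5, 300°): r_1=3.6235, r_2=1.7321, r_3=0.5176, r_4=0.5774, r_5=0.5176, r_6=0.5774, r_7=0.5176 — all match ✓
Unique over the lattice → pose = (4.5, 4.5, 300°).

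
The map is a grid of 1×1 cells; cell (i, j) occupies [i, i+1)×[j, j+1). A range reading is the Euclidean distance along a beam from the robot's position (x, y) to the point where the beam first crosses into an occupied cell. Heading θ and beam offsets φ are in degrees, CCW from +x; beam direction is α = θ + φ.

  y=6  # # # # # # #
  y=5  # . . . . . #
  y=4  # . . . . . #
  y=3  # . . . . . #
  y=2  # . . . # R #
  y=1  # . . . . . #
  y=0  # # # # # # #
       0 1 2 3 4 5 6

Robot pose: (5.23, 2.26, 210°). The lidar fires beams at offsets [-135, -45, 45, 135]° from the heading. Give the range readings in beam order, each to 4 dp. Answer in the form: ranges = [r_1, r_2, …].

ranges = [2.9751, 0.2381, 1.3044, 0.7972]

beam 1: φ=-135°, α=75°
  dir = (cos 75°, sin 75°) = (0.2588, 0.9659); from cell (5,2)
  next x-line at t=2.9751, next y-line at t=0.7661; Δt_x=3.8637, Δt_y=1.0353
    y: enter (5,3) at t=0.7661
    y: enter (5,4) at t=1.8014
    y: enter (5,5) at t=2.8367
    x: enter (6,5) at t=2.9751 ← occupied
  → r_1 = 2.9751
beam 2: φ=-45°, α=165°
  dir = (cos 165°, sin 165°) = (-0.9659, 0.2588); from cell (5,2)
  next x-line at t=0.2381, next y-line at t=2.8591; Δt_x=1.0353, Δt_y=3.8637
    x: enter (4,2) at t=0.2381 ← occupied
  → r_2 = 0.2381
beam 3: φ=45°, α=255°
  dir = (cos 255°, sin 255°) = (-0.2588, -0.9659); from cell (5,2)
  next x-line at t=0.8887, next y-line at t=0.2692; Δt_x=3.8637, Δt_y=1.0353
    y: enter (5,1) at t=0.2692
    x: enter (4,1) at t=0.8887
    y: enter (4,0) at t=1.3044 ← occupied
  → r_3 = 1.3044
beam 4: φ=135°, α=345°
  dir = (cos 345°, sin 345°) = (0.9659, -0.2588); from cell (5,2)
  next x-line at t=0.7972, next y-line at t=1.0046; Δt_x=1.0353, Δt_y=3.8637
    x: enter (6,2) at t=0.7972 ← occupied
  → r_4 = 0.7972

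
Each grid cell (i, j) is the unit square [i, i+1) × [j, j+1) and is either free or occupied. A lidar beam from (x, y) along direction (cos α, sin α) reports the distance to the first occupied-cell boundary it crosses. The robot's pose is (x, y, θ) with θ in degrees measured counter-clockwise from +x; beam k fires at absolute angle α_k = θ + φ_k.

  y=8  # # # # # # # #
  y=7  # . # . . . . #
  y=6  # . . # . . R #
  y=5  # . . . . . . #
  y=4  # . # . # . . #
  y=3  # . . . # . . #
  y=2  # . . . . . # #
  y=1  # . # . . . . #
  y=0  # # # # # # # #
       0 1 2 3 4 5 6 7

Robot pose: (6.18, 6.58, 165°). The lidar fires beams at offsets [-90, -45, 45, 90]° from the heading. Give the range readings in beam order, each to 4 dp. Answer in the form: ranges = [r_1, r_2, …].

ranges = [1.4701, 1.6397, 3.6719, 5.7768]

beam 1: φ=-90°, α=75°
  cosα=0.2588 sinα=0.9659 | (6,6) | tMaxX 3.1682 tMaxY 0.4348 | tΔX 3.8637 tΔY 1.0353
    t=0.4348 [y] (6,7)
    t=1.4701 [y] (6,8) — stop
  → r_1 = 1.4701
beam 2: φ=-45°, α=120°
  cosα=-0.5000 sinα=0.8660 | (6,6) | tMaxX 0.3600 tMaxY 0.4850 | tΔX 2.0000 tΔY 1.1547
    t=0.3600 [x] (5,6)
    t=0.4850 [y] (5,7)
    t=1.6397 [y] (5,8) — stop
  → r_2 = 1.6397
beam 3: φ=45°, α=210°
  cosα=-0.8660 sinα=-0.5000 | (6,6) | tMaxX 0.2078 tMaxY 1.1600 | tΔX 1.1547 tΔY 2.0000
    t=0.2078 [x] (5,6)
    t=1.1600 [y] (5,5)
    t=1.3625 [x] (4,5)
    t=2.5172 [x] (3,5)
    t=3.1600 [y] (3,4)
    t=3.6719 [x] (2,4) — stop
  → r_3 = 3.6719
beam 4: φ=90°, α=255°
  cosα=-0.2588 sinα=-0.9659 | (6,6) | tMaxX 0.6955 tMaxY 0.6005 | tΔX 3.8637 tΔY 1.0353
    t=0.6005 [y] (6,5)
    t=0.6955 [x] (5,5)
    t=1.6357 [y] (5,4)
    t=2.6710 [y] (5,3)
    t=3.7063 [y] (5,2)
    t=4.5592 [x] (4,2)
    t=4.7416 [y] (4,1)
    t=5.7768 [y] (4,0) — stop
  → r_4 = 5.7768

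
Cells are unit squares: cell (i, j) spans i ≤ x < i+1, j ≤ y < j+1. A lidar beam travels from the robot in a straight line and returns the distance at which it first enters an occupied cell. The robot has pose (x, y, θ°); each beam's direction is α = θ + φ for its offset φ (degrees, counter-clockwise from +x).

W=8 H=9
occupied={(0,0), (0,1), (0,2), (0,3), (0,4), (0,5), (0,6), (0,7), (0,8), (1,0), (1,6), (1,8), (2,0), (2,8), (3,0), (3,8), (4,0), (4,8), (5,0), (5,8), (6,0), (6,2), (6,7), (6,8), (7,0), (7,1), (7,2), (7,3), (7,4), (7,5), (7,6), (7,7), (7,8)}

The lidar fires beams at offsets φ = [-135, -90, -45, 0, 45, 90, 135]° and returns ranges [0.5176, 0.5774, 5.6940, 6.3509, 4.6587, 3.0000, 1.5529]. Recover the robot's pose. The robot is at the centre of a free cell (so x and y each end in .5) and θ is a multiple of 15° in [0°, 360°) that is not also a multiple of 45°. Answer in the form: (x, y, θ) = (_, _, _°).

(x, y, θ) = (2.5, 6.5, 300°)

The pose lattice has 39·16 = 624 candidates. Test each by forward raycasting.
  (2.5, 6.5, 105°): beam 1 = 5.1962 ≠ 0.5176 ✗
  (6.5, 5.5, 15°): beam 1 = 5.1962 ≠ 0.5176 ✗
  (5.5, 4.5, 345°): beam 1 = 5.1962 ≠ 0.5176 ✗
  …
  (2.5, 6.5, 300°): r_1=0.5176, r_2=0.5774, r_3=5.6940, r_4=6.3509, r_5=4.6587, r_6=3.0000, r_7=1.5529 — all match ✓
Unique over the lattice → pose = (2.5, 6.5, 300°).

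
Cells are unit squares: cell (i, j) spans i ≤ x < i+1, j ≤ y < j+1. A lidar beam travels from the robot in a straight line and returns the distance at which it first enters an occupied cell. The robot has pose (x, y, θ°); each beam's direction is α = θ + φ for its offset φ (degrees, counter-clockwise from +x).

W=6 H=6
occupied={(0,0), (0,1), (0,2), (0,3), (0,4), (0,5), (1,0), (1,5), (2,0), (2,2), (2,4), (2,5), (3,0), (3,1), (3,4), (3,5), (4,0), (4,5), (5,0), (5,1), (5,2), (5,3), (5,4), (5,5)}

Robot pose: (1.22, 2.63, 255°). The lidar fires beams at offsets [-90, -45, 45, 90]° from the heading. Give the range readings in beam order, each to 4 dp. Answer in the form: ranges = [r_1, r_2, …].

ranges = [0.2278, 0.2540, 1.8822, 0.8075]

beam 1: φ=-90°, α=165°
  dir = (cos 165°, sin 165°) = (-0.9659, 0.2588); from cell (1,2)
  next x-line at t=0.2278, next y-line at t=1.4296; Δt_x=1.0353, Δt_y=3.8637
    x: enter (0,2) at t=0.2278 ← occupied
  → r_1 = 0.2278
beam 2: φ=-45°, α=210°
  dir = (cos 210°, sin 210°) = (-0.8660, -0.5000); from cell (1,2)
  next x-line at t=0.2540, next y-line at t=1.2600; Δt_x=1.1547, Δt_y=2.0000
    x: enter (0,2) at t=0.2540 ← occupied
  → r_2 = 0.2540
beam 3: φ=45°, α=300°
  dir = (cos 300°, sin 300°) = (0.5000, -0.8660); from cell (1,2)
  next x-line at t=1.5600, next y-line at t=0.7275; Δt_x=2.0000, Δt_y=1.1547
    y: enter (1,1) at t=0.7275
    x: enter (2,1) at t=1.5600
    y: enter (2,0) at t=1.8822 ← occupied
  → r_3 = 1.8822
beam 4: φ=90°, α=345°
  dir = (cos 345°, sin 345°) = (0.9659, -0.2588); from cell (1,2)
  next x-line at t=0.8075, next y-line at t=2.4341; Δt_x=1.0353, Δt_y=3.8637
    x: enter (2,2) at t=0.8075 ← occupied
  → r_4 = 0.8075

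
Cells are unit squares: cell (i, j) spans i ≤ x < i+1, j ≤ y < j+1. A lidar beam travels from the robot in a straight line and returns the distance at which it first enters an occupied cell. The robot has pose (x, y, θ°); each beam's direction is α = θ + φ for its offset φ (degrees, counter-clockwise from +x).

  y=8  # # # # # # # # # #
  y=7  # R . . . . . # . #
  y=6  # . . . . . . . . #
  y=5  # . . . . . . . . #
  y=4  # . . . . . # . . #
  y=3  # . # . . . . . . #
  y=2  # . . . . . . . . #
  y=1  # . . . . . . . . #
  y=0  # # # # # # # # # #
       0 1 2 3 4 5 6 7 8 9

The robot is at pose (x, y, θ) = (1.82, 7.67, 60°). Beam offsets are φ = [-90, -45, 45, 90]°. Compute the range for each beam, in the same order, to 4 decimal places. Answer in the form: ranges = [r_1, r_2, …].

beam 1: φ=-90°, α=330°
  direction (0.8660, -0.5000); cell (1,7); t to first gridline: x 0.2078, y 1.3400 (then +1.1547 / +2.0000)
    (2,7) via x @ 0.2078
    (2,6) via y @ 1.3400
    (3,6) via x @ 1.3625
    (4,6) via x @ 2.5172
    (4,5) via y @ 3.3400
    (5,5) via x @ 3.6719
    (6,5) via x @ 4.8266
    (6,4) via y @ 5.3400  # hit
  → r_1 = 5.3400
beam 2: φ=-45°, α=15°
  direction (0.9659, 0.2588); cell (1,7); t to first gridline: x 0.1863, y 1.2750 (then +1.0353 / +3.8637)
    (2,7) via x @ 0.1863
    (3,7) via x @ 1.2216
    (3,8) via y @ 1.2750  # hit
  → r_2 = 1.2750
beam 3: φ=45°, α=105°
  direction (-0.2588, 0.9659); cell (1,7); t to first gridline: x 3.1682, y 0.3416 (then +3.8637 / +1.0353)
    (1,8) via y @ 0.3416  # hit
  → r_3 = 0.3416
beam 4: φ=90°, α=150°
  direction (-0.8660, 0.5000); cell (1,7); t to first gridline: x 0.9469, y 0.6600 (then +1.1547 / +2.0000)
    (1,8) via y @ 0.6600  # hit
  → r_4 = 0.6600

ranges = [5.3400, 1.2750, 0.3416, 0.6600]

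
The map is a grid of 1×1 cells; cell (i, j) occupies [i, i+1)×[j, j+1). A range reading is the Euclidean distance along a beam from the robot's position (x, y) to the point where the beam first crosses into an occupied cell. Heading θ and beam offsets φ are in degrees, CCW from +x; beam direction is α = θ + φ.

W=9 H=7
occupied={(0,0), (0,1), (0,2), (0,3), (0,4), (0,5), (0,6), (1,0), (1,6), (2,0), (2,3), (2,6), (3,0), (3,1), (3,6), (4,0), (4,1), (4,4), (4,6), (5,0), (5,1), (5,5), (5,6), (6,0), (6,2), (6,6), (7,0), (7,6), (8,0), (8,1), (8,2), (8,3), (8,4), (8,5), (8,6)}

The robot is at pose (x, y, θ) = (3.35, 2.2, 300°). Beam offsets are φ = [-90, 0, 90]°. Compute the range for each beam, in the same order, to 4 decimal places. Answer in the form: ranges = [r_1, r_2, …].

ranges = [0.4000, 0.2309, 5.3694]

beam 1: φ=-90°, α=210°
  dir = (cos 210°, sin 210°) = (-0.8660, -0.5000); from cell (3,2)
  next x-line at t=0.4041, next y-line at t=0.4000; Δt_x=1.1547, Δt_y=2.0000
    y: enter (3,1) at t=0.4000 ← occupied
  → r_1 = 0.4000
beam 2: φ=0°, α=300°
  dir = (cos 300°, sin 300°) = (0.5000, -0.8660); from cell (3,2)
  next x-line at t=1.3000, next y-line at t=0.2309; Δt_x=2.0000, Δt_y=1.1547
    y: enter (3,1) at t=0.2309 ← occupied
  → r_2 = 0.2309
beam 3: φ=90°, α=30°
  dir = (cos 30°, sin 30°) = (0.8660, 0.5000); from cell (3,2)
  next x-line at t=0.7506, next y-line at t=1.6000; Δt_x=1.1547, Δt_y=2.0000
    x: enter (4,2) at t=0.7506
    y: enter (4,3) at t=1.6000
    x: enter (5,3) at t=1.9053
    x: enter (6,3) at t=3.0600
    y: enter (6,4) at t=3.6000
    x: enter (7,4) at t=4.2147
    x: enter (8,4) at t=5.3694 ← occupied
  → r_3 = 5.3694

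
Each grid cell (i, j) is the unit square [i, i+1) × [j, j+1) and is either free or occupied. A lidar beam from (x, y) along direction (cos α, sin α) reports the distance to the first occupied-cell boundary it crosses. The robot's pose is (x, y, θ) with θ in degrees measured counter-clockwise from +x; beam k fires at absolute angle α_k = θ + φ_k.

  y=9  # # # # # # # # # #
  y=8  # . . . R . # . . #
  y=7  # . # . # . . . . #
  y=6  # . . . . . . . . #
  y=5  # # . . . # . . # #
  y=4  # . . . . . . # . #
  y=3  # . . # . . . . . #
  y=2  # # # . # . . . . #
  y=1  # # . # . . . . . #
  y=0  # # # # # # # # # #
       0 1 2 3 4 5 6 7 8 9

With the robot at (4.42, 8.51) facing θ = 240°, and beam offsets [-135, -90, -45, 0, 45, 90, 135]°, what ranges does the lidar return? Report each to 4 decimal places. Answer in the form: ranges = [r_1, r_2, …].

ranges = [0.5073, 0.9800, 1.9705, 0.5889, 0.5280, 5.0200, 1.6357]

beam 1: φ=-135°, α=105°
  dir = (cos 105°, sin 105°) = (-0.2588, 0.9659); from cell (4,8)
  next x-line at t=1.6228, next y-line at t=0.5073; Δt_x=3.8637, Δt_y=1.0353
    y: enter (4,9) at t=0.5073 ← occupied
  → r_1 = 0.5073
beam 2: φ=-90°, α=150°
  dir = (cos 150°, sin 150°) = (-0.8660, 0.5000); from cell (4,8)
  next x-line at t=0.4850, next y-line at t=0.9800; Δt_x=1.1547, Δt_y=2.0000
    x: enter (3,8) at t=0.4850
    y: enter (3,9) at t=0.9800 ← occupied
  → r_2 = 0.9800
beam 3: φ=-45°, α=195°
  dir = (cos 195°, sin 195°) = (-0.9659, -0.2588); from cell (4,8)
  next x-line at t=0.4348, next y-line at t=1.9705; Δt_x=1.0353, Δt_y=3.8637
    x: enter (3,8) at t=0.4348
    x: enter (2,8) at t=1.4701
    y: enter (2,7) at t=1.9705 ← occupied
  → r_3 = 1.9705
beam 4: φ=0°, α=240°
  dir = (cos 240°, sin 240°) = (-0.5000, -0.8660); from cell (4,8)
  next x-line at t=0.8400, next y-line at t=0.5889; Δt_x=2.0000, Δt_y=1.1547
    y: enter (4,7) at t=0.5889 ← occupied
  → r_4 = 0.5889
beam 5: φ=45°, α=285°
  dir = (cos 285°, sin 285°) = (0.2588, -0.9659); from cell (4,8)
  next x-line at t=2.2409, next y-line at t=0.5280; Δt_x=3.8637, Δt_y=1.0353
    y: enter (4,7) at t=0.5280 ← occupied
  → r_5 = 0.5280
beam 6: φ=90°, α=330°
  dir = (cos 330°, sin 330°) = (0.8660, -0.5000); from cell (4,8)
  next x-line at t=0.6697, next y-line at t=1.0200; Δt_x=1.1547, Δt_y=2.0000
    x: enter (5,8) at t=0.6697
    y: enter (5,7) at t=1.0200
    x: enter (6,7) at t=1.8244
    x: enter (7,7) at t=2.9791
    y: enter (7,6) at t=3.0200
    x: enter (8,6) at t=4.1338
    y: enter (8,5) at t=5.0200 ← occupied
  → r_6 = 5.0200
beam 7: φ=135°, α=15°
  dir = (cos 15°, sin 15°) = (0.9659, 0.2588); from cell (4,8)
  next x-line at t=0.6005, next y-line at t=1.8932; Δt_x=1.0353, Δt_y=3.8637
    x: enter (5,8) at t=0.6005
    x: enter (6,8) at t=1.6357 ← occupied
  → r_7 = 1.6357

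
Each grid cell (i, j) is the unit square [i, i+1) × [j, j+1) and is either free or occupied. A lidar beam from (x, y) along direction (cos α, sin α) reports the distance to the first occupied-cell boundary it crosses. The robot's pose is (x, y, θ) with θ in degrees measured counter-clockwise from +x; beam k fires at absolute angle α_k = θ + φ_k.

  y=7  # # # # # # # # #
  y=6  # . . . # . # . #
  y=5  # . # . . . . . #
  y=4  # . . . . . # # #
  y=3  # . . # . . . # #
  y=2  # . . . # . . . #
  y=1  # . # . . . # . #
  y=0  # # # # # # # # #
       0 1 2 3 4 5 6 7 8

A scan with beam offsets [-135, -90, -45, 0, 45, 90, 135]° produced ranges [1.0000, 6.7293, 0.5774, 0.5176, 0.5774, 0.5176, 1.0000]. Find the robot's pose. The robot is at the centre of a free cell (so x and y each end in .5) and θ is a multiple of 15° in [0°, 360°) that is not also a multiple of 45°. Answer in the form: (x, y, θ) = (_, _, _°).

(x, y, θ) = (7.5, 5.5, 285°)

Enumerate (i+0.5, j+0.5, θ) over the 32 free cells and 16 admissible headings. For each, cast all 7 beams and compare to the given ranges.
  (1.5, 1.5, 165°): beam 1 = 0.5774 ≠ 1.0000 ✗
  (2.5, 3.5, 165°): beam 1 = 0.5774 ≠ 1.0000 ✗
  (5.5, 6.5, 255°): beam 1 = 0.5774 ≠ 1.0000 ✗
  (1.5, 3.5, 120°): beam 1 = 1.5529 ≠ 1.0000 ✗
  …
  (7.5, 5.5, 285°): r_1=1.0000, r_2=6.7293, r_3=0.5774, r_4=0.5176, r_5=0.5774, r_6=0.5176, r_7=1.0000 — all match ✓
Only this pose fits every beam.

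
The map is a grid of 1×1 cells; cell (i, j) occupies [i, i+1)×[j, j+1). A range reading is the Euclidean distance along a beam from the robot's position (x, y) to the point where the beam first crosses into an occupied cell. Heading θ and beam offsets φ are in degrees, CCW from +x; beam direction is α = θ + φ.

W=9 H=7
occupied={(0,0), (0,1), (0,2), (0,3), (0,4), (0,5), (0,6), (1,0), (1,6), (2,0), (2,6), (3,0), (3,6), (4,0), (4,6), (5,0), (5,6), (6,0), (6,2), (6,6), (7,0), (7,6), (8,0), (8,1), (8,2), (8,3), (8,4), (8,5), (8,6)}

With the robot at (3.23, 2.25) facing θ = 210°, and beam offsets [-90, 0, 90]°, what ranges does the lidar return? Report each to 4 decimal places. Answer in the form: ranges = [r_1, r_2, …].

beam 1: φ=-90°, α=120°
  direction (-0.5000, 0.8660); cell (3,2); t to first gridline: x 0.4600, y 0.8660 (then +2.0000 / +1.1547)
    (2,2) via x @ 0.4600
    (2,3) via y @ 0.8660
    (2,4) via y @ 2.0207
    (1,4) via x @ 2.4600
    (1,5) via y @ 3.1754
    (1,6) via y @ 4.3301  # hit
  → r_1 = 4.3301
beam 2: φ=0°, α=210°
  direction (-0.8660, -0.5000); cell (3,2); t to first gridline: x 0.2656, y 0.5000 (then +1.1547 / +2.0000)
    (2,2) via x @ 0.2656
    (2,1) via y @ 0.5000
    (1,1) via x @ 1.4203
    (1,0) via y @ 2.5000  # hit
  → r_2 = 2.5000
beam 3: φ=90°, α=300°
  direction (0.5000, -0.8660); cell (3,2); t to first gridline: x 1.5400, y 0.2887 (then +2.0000 / +1.1547)
    (3,1) via y @ 0.2887
    (3,0) via y @ 1.4434  # hit
  → r_3 = 1.4434

ranges = [4.3301, 2.5000, 1.4434]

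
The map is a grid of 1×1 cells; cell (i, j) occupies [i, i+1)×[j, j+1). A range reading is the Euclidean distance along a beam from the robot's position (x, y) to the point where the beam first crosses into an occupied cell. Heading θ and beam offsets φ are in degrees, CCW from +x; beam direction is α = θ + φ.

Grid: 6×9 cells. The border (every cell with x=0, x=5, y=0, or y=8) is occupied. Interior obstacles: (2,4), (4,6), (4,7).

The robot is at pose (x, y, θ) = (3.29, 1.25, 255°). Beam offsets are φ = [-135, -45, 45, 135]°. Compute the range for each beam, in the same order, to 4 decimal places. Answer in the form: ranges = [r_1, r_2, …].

ranges = [4.5800, 0.5000, 0.2887, 1.9745]

beam 1: φ=-135°, α=120°
  d=(-0.5000,0.8660)  start (3,1)  tX=0.5800 tY=0.8660  stride 1/|dx|=2.0000 1/|dy|=1.1547
    cross x-line → (2,1), t=0.5800
    cross y-line → (2,2), t=0.8660
    cross y-line → (2,3), t=2.0207
    cross x-line → (1,3), t=2.5800
    cross y-line → (1,4), t=3.1754
    cross y-line → (1,5), t=4.3301
    cross x-line → (0,5), t=4.5800 (wall)
  → r_1 = 4.5800
beam 2: φ=-45°, α=210°
  d=(-0.8660,-0.5000)  start (3,1)  tX=0.3349 tY=0.5000  stride 1/|dx|=1.1547 1/|dy|=2.0000
    cross x-line → (2,1), t=0.3349
    cross y-line → (2,0), t=0.5000 (wall)
  → r_2 = 0.5000
beam 3: φ=45°, α=300°
  d=(0.5000,-0.8660)  start (3,1)  tX=1.4200 tY=0.2887  stride 1/|dx|=2.0000 1/|dy|=1.1547
    cross y-line → (3,0), t=0.2887 (wall)
  → r_3 = 0.2887
beam 4: φ=135°, α=30°
  d=(0.8660,0.5000)  start (3,1)  tX=0.8198 tY=1.5000  stride 1/|dx|=1.1547 1/|dy|=2.0000
    cross x-line → (4,1), t=0.8198
    cross y-line → (4,2), t=1.5000
    cross x-line → (5,2), t=1.9745 (wall)
  → r_4 = 1.9745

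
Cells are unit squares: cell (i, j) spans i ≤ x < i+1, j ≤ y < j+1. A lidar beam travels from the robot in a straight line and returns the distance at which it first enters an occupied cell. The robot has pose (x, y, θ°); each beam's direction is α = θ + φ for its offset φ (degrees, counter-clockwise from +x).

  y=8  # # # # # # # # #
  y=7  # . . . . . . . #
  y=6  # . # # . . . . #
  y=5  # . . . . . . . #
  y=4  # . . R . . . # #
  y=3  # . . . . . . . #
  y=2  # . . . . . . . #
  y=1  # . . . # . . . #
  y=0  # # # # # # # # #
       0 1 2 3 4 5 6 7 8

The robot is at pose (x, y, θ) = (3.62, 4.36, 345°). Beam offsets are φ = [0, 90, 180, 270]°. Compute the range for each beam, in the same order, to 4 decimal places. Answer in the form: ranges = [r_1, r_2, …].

beam 1: φ=0°, α=345°
  d=(0.9659,-0.2588)  start (3,4)  tX=0.3934 tY=1.3909  stride 1/|dx|=1.0353 1/|dy|=3.8637
    cross x-line → (4,4), t=0.3934
    cross y-line → (4,3), t=1.3909
    cross x-line → (5,3), t=1.4287
    cross x-line → (6,3), t=2.4640
    cross x-line → (7,3), t=3.4992
    cross x-line → (8,3), t=4.5345 (wall)
  → r_1 = 4.5345
beam 2: φ=90°, α=75°
  d=(0.2588,0.9659)  start (3,4)  tX=1.4682 tY=0.6626  stride 1/|dx|=3.8637 1/|dy|=1.0353
    cross y-line → (3,5), t=0.6626
    cross x-line → (4,5), t=1.4682
    cross y-line → (4,6), t=1.6979
    cross y-line → (4,7), t=2.7331
    cross y-line → (4,8), t=3.7684 (wall)
  → r_2 = 3.7684
beam 3: φ=180°, α=165°
  d=(-0.9659,0.2588)  start (3,4)  tX=0.6419 tY=2.4728  stride 1/|dx|=1.0353 1/|dy|=3.8637
    cross x-line → (2,4), t=0.6419
    cross x-line → (1,4), t=1.6771
    cross y-line → (1,5), t=2.4728
    cross x-line → (0,5), t=2.7124 (wall)
  → r_3 = 2.7124
beam 4: φ=270°, α=255°
  d=(-0.2588,-0.9659)  start (3,4)  tX=2.3955 tY=0.3727  stride 1/|dx|=3.8637 1/|dy|=1.0353
    cross y-line → (3,3), t=0.3727
    cross y-line → (3,2), t=1.4080
    cross x-line → (2,2), t=2.3955
    cross y-line → (2,1), t=2.4433
    cross y-line → (2,0), t=3.4785 (wall)
  → r_4 = 3.4785

ranges = [4.5345, 3.7684, 2.7124, 3.4785]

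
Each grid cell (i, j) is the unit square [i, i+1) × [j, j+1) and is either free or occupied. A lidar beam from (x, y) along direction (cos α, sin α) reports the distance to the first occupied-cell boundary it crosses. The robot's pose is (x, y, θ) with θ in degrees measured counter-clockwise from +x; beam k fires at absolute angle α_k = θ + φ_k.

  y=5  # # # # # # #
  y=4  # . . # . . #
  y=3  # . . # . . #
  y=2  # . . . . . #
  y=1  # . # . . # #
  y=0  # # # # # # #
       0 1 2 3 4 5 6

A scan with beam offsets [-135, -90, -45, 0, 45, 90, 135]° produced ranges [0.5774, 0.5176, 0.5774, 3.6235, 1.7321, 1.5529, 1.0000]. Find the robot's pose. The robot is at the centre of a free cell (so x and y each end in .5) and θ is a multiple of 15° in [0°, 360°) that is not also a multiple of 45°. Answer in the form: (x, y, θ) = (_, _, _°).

Candidates: 16 free-cell centres × 16 headings = 256 poses. Raycast each; keep the one whose scan matches to 4 dp.
  (1.5, 1.5, 15°): beam 4 = 0.5176 ≠ 3.6235 ✗
  (1.5, 2.5, 195°): beam 1 = 2.8868 ≠ 0.5774 ✗
  (4.5, 3.5, 150°): beam 1 = 1.5529 ≠ 0.5774 ✗
  …
  (4.5, 1.5, 75°): r_1=0.5774, r_2=0.5176, r_3=0.5774, r_4=3.6235, r_5=1.7321, r_6=1.5529, r_7=1.0000 — all match ✓
Only this pose fits every beam.

(x, y, θ) = (4.5, 1.5, 75°)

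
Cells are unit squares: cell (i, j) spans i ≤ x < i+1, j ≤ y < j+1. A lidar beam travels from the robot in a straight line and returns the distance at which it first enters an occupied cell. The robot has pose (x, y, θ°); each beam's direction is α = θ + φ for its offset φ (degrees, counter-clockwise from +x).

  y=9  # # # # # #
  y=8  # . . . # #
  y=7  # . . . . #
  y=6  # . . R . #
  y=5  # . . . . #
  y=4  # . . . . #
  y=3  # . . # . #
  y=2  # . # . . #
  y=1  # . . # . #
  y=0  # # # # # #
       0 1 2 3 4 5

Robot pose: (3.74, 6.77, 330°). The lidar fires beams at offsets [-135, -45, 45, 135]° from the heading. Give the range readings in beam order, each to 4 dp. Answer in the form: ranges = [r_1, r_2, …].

ranges = [2.8367, 4.8683, 1.3044, 2.3087]

beam 1: φ=-135°, α=195°
  cosα=-0.9659 sinα=-0.2588 | (3,6) | tMaxX 0.7661 tMaxY 2.9751 | tΔX 1.0353 tΔY 3.8637
    t=0.7661 [x] (2,6)
    t=1.8014 [x] (1,6)
    t=2.8367 [x] (0,6) — stop
  → r_1 = 2.8367
beam 2: φ=-45°, α=285°
  cosα=0.2588 sinα=-0.9659 | (3,6) | tMaxX 1.0046 tMaxY 0.7972 | tΔX 3.8637 tΔY 1.0353
    t=0.7972 [y] (3,5)
    t=1.0046 [x] (4,5)
    t=1.8324 [y] (4,4)
    t=2.8677 [y] (4,3)
    t=3.9030 [y] (4,2)
    t=4.8683 [x] (5,2) — stop
  → r_2 = 4.8683
beam 3: φ=45°, α=15°
  cosα=0.9659 sinα=0.2588 | (3,6) | tMaxX 0.2692 tMaxY 0.8887 | tΔX 1.0353 tΔY 3.8637
    t=0.2692 [x] (4,6)
    t=0.8887 [y] (4,7)
    t=1.3044 [x] (5,7) — stop
  → r_3 = 1.3044
beam 4: φ=135°, α=105°
  cosα=-0.2588 sinα=0.9659 | (3,6) | tMaxX 2.8591 tMaxY 0.2381 | tΔX 3.8637 tΔY 1.0353
    t=0.2381 [y] (3,7)
    t=1.2734 [y] (3,8)
    t=2.3087 [y] (3,9) — stop
  → r_4 = 2.3087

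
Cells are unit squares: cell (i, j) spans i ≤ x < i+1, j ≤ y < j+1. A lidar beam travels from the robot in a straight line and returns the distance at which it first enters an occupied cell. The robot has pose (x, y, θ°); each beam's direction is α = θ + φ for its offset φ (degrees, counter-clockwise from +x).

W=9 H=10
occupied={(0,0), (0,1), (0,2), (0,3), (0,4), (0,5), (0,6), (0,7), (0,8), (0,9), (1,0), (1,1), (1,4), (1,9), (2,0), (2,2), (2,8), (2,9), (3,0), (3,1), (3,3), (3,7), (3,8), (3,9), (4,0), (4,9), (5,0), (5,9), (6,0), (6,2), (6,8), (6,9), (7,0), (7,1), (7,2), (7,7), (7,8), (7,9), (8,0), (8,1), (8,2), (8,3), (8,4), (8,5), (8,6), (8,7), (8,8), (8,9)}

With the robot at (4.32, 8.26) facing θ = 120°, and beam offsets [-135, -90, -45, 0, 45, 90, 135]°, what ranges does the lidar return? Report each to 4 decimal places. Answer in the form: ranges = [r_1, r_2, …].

ranges = [2.7745, 1.4800, 0.7661, 0.6400, 0.3313, 0.3695, 1.2364]

beam 1: φ=-135°, α=345°
  cosα=0.9659 sinα=-0.2588 | (4,8) | tMaxX 0.7040 tMaxY 1.0046 | tΔX 1.0353 tΔY 3.8637
    t=0.7040 [x] (5,8)
    t=1.0046 [y] (5,7)
    t=1.7393 [x] (6,7)
    t=2.7745 [x] (7,7) — stop
  → r_1 = 2.7745
beam 2: φ=-90°, α=30°
  cosα=0.8660 sinα=0.5000 | (4,8) | tMaxX 0.7852 tMaxY 1.4800 | tΔX 1.1547 tΔY 2.0000
    t=0.7852 [x] (5,8)
    t=1.4800 [y] (5,9) — stop
  → r_2 = 1.4800
beam 3: φ=-45°, α=75°
  cosα=0.2588 sinα=0.9659 | (4,8) | tMaxX 2.6273 tMaxY 0.7661 | tΔX 3.8637 tΔY 1.0353
    t=0.7661 [y] (4,9) — stop
  → r_3 = 0.7661
beam 4: φ=0°, α=120°
  cosα=-0.5000 sinα=0.8660 | (4,8) | tMaxX 0.6400 tMaxY 0.8545 | tΔX 2.0000 tΔY 1.1547
    t=0.6400 [x] (3,8) — stop
  → r_4 = 0.6400
beam 5: φ=45°, α=165°
  cosα=-0.9659 sinα=0.2588 | (4,8) | tMaxX 0.3313 tMaxY 2.8591 | tΔX 1.0353 tΔY 3.8637
    t=0.3313 [x] (3,8) — stop
  → r_5 = 0.3313
beam 6: φ=90°, α=210°
  cosα=-0.8660 sinα=-0.5000 | (4,8) | tMaxX 0.3695 tMaxY 0.5200 | tΔX 1.1547 tΔY 2.0000
    t=0.3695 [x] (3,8) — stop
  → r_6 = 0.3695
beam 7: φ=135°, α=255°
  cosα=-0.2588 sinα=-0.9659 | (4,8) | tMaxX 1.2364 tMaxY 0.2692 | tΔX 3.8637 tΔY 1.0353
    t=0.2692 [y] (4,7)
    t=1.2364 [x] (3,7) — stop
  → r_7 = 1.2364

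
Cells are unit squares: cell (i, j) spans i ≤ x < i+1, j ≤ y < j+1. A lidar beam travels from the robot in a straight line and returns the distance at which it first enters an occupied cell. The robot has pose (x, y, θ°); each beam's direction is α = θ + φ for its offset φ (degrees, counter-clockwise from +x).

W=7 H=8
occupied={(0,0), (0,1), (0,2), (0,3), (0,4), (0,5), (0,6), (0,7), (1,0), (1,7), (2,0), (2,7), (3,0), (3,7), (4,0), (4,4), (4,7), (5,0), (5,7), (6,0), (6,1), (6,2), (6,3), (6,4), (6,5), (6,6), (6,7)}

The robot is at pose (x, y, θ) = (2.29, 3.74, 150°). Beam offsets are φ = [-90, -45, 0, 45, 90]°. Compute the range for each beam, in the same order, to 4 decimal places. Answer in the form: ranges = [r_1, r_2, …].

beam 1: φ=-90°, α=60°
  d=(0.5000,0.8660)  start (2,3)  tX=1.4200 tY=0.3002  stride 1/|dx|=2.0000 1/|dy|=1.1547
    cross y-line → (2,4), t=0.3002
    cross x-line → (3,4), t=1.4200
    cross y-line → (3,5), t=1.4549
    cross y-line → (3,6), t=2.6096
    cross x-line → (4,6), t=3.4200
    cross y-line → (4,7), t=3.7643 (wall)
  → r_1 = 3.7643
beam 2: φ=-45°, α=105°
  d=(-0.2588,0.9659)  start (2,3)  tX=1.1205 tY=0.2692  stride 1/|dx|=3.8637 1/|dy|=1.0353
    cross y-line → (2,4), t=0.2692
    cross x-line → (1,4), t=1.1205
    cross y-line → (1,5), t=1.3044
    cross y-line → (1,6), t=2.3397
    cross y-line → (1,7), t=3.3750 (wall)
  → r_2 = 3.3750
beam 3: φ=0°, α=150°
  d=(-0.8660,0.5000)  start (2,3)  tX=0.3349 tY=0.5200  stride 1/|dx|=1.1547 1/|dy|=2.0000
    cross x-line → (1,3), t=0.3349
    cross y-line → (1,4), t=0.5200
    cross x-line → (0,4), t=1.4896 (wall)
  → r_3 = 1.4896
beam 4: φ=45°, α=195°
  d=(-0.9659,-0.2588)  start (2,3)  tX=0.3002 tY=2.8591  stride 1/|dx|=1.0353 1/|dy|=3.8637
    cross x-line → (1,3), t=0.3002
    cross x-line → (0,3), t=1.3355 (wall)
  → r_4 = 1.3355
beam 5: φ=90°, α=240°
  d=(-0.5000,-0.8660)  start (2,3)  tX=0.5800 tY=0.8545  stride 1/|dx|=2.0000 1/|dy|=1.1547
    cross x-line → (1,3), t=0.5800
    cross y-line → (1,2), t=0.8545
    cross y-line → (1,1), t=2.0092
    cross x-line → (0,1), t=2.5800 (wall)
  → r_5 = 2.5800

ranges = [3.7643, 3.3750, 1.4896, 1.3355, 2.5800]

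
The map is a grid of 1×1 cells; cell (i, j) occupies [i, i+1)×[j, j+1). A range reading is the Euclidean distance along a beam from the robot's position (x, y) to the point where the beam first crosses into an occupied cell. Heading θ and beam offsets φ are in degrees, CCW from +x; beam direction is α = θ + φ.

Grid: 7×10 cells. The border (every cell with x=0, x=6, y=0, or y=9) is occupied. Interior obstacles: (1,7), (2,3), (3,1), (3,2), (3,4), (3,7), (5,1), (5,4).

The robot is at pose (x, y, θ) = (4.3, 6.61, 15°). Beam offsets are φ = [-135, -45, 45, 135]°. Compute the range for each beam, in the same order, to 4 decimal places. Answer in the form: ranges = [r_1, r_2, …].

ranges = [1.8591, 1.9630, 2.7597, 0.7800]

beam 1: φ=-135°, α=240°
  direction (-0.5000, -0.8660); cell (4,6); t to first gridline: x 0.6000, y 0.7044 (then +2.0000 / +1.1547)
    (3,6) via x @ 0.6000
    (3,5) via y @ 0.7044
    (3,4) via y @ 1.8591  # hit
  → r_1 = 1.8591
beam 2: φ=-45°, α=330°
  direction (0.8660, -0.5000); cell (4,6); t to first gridline: x 0.8083, y 1.2200 (then +1.1547 / +2.0000)
    (5,6) via x @ 0.8083
    (5,5) via y @ 1.2200
    (6,5) via x @ 1.9630  # hit
  → r_2 = 1.9630
beam 3: φ=45°, α=60°
  direction (0.5000, 0.8660); cell (4,6); t to first gridline: x 1.4000, y 0.4503 (then +2.0000 / +1.1547)
    (4,7) via y @ 0.4503
    (5,7) via x @ 1.4000
    (5,8) via y @ 1.6050
    (5,9) via y @ 2.7597  # hit
  → r_3 = 2.7597
beam 4: φ=135°, α=150°
  direction (-0.8660, 0.5000); cell (4,6); t to first gridline: x 0.3464, y 0.7800 (then +1.1547 / +2.0000)
    (3,6) via x @ 0.3464
    (3,7) via y @ 0.7800  # hit
  → r_4 = 0.7800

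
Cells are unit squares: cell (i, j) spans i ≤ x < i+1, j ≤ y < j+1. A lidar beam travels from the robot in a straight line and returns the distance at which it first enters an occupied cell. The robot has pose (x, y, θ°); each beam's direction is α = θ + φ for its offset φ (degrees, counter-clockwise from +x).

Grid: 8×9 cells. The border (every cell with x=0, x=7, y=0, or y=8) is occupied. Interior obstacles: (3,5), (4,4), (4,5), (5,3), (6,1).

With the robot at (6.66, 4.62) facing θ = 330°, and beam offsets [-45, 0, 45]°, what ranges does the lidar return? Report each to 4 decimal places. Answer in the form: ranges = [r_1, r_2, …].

beam 1: φ=-45°, α=285°
  cosα=0.2588 sinα=-0.9659 | (6,4) | tMaxX 1.3137 tMaxY 0.6419 | tΔX 3.8637 tΔY 1.0353
    t=0.6419 [y] (6,3)
    t=1.3137 [x] (7,3) — stop
  → r_1 = 1.3137
beam 2: φ=0°, α=330°
  cosα=0.8660 sinα=-0.5000 | (6,4) | tMaxX 0.3926 tMaxY 1.2400 | tΔX 1.1547 tΔY 2.0000
    t=0.3926 [x] (7,4) — stop
  → r_2 = 0.3926
beam 3: φ=45°, α=15°
  cosα=0.9659 sinα=0.2588 | (6,4) | tMaxX 0.3520 tMaxY 1.4682 | tΔX 1.0353 tΔY 3.8637
    t=0.3520 [x] (7,4) — stop
  → r_3 = 0.3520

ranges = [1.3137, 0.3926, 0.3520]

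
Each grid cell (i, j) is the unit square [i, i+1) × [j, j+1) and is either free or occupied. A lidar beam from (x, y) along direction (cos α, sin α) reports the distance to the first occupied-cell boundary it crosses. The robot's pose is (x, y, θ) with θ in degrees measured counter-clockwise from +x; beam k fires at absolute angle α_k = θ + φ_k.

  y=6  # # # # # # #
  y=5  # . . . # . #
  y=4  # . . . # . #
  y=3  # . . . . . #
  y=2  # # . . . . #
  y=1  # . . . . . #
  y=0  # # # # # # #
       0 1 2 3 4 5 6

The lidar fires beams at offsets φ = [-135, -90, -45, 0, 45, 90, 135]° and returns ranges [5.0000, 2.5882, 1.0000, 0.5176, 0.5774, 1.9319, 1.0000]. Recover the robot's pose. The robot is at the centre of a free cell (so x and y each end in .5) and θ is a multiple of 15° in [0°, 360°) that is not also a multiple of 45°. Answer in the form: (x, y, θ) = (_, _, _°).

(x, y, θ) = (5.5, 3.5, 345°)

The pose lattice has 22·16 = 352 candidates. Test each by forward raycasting.
  (2.5, 1.5, 210°): beam 1 = 4.6587 ≠ 5.0000 ✗
  (1.5, 5.5, 255°): beam 1 = 0.5774 ≠ 5.0000 ✗
  (3.5, 3.5, 30°): beam 1 = 2.5882 ≠ 5.0000 ✗
  …
  (5.5, 3.5, 345°): r_1=5.0000, r_2=2.5882, r_3=1.0000, r_4=0.5176, r_5=0.5774, r_6=1.9319, r_7=1.0000 — all match ✓
No second candidate reproduces the full scan.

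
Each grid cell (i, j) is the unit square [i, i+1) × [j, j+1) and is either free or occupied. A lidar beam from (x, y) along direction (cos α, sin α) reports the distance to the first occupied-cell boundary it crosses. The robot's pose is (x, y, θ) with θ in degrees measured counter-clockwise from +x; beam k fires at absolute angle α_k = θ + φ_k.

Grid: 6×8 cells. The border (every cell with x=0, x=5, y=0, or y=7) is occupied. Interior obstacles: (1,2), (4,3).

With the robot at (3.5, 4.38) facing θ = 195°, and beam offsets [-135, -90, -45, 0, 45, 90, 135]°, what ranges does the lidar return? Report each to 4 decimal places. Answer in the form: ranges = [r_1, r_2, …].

beam 1: φ=-135°, α=60°
  dir = (cos 60°, sin 60°) = (0.5000, 0.8660); from cell (3,4)
  next x-line at t=1.0000, next y-line at t=0.7159; Δt_x=2.0000, Δt_y=1.1547
    y: enter (3,5) at t=0.7159
    x: enter (4,5) at t=1.0000
    y: enter (4,6) at t=1.8706
    x: enter (5,6) at t=3.0000 ← occupied
  → r_1 = 3.0000
beam 2: φ=-90°, α=105°
  dir = (cos 105°, sin 105°) = (-0.2588, 0.9659); from cell (3,4)
  next x-line at t=1.9319, next y-line at t=0.6419; Δt_x=3.8637, Δt_y=1.0353
    y: enter (3,5) at t=0.6419
    y: enter (3,6) at t=1.6771
    x: enter (2,6) at t=1.9319
    y: enter (2,7) at t=2.7124 ← occupied
  → r_2 = 2.7124
beam 3: φ=-45°, α=150°
  dir = (cos 150°, sin 150°) = (-0.8660, 0.5000); from cell (3,4)
  next x-line at t=0.5774, next y-line at t=1.2400; Δt_x=1.1547, Δt_y=2.0000
    x: enter (2,4) at t=0.5774
    y: enter (2,5) at t=1.2400
    x: enter (1,5) at t=1.7321
    x: enter (0,5) at t=2.8868 ← occupied
  → r_3 = 2.8868
beam 4: φ=0°, α=195°
  dir = (cos 195°, sin 195°) = (-0.9659, -0.2588); from cell (3,4)
  next x-line at t=0.5176, next y-line at t=1.4682; Δt_x=1.0353, Δt_y=3.8637
    x: enter (2,4) at t=0.5176
    y: enter (2,3) at t=1.4682
    x: enter (1,3) at t=1.5529
    x: enter (0,3) at t=2.5882 ← occupied
  → r_4 = 2.5882
beam 5: φ=45°, α=240°
  dir = (cos 240°, sin 240°) = (-0.5000, -0.8660); from cell (3,4)
  next x-line at t=1.0000, next y-line at t=0.4388; Δt_x=2.0000, Δt_y=1.1547
    y: enter (3,3) at t=0.4388
    x: enter (2,3) at t=1.0000
    y: enter (2,2) at t=1.5935
    y: enter (2,1) at t=2.7482
    x: enter (1,1) at t=3.0000
    y: enter (1,0) at t=3.9029 ← occupied
  → r_5 = 3.9029
beam 6: φ=90°, α=285°
  dir = (cos 285°, sin 285°) = (0.2588, -0.9659); from cell (3,4)
  next x-line at t=1.9319, next y-line at t=0.3934; Δt_x=3.8637, Δt_y=1.0353
    y: enter (3,3) at t=0.3934
    y: enter (3,2) at t=1.4287
    x: enter (4,2) at t=1.9319
    y: enter (4,1) at t=2.4640
    y: enter (4,0) at t=3.4992 ← occupied
  → r_6 = 3.4992
beam 7: φ=135°, α=330°
  dir = (cos 330°, sin 330°) = (0.8660, -0.5000); from cell (3,4)
  next x-line at t=0.5774, next y-line at t=0.7600; Δt_x=1.1547, Δt_y=2.0000
    x: enter (4,4) at t=0.5774
    y: enter (4,3) at t=0.7600 ← occupied
  → r_7 = 0.7600

ranges = [3.0000, 2.7124, 2.8868, 2.5882, 3.9029, 3.4992, 0.7600]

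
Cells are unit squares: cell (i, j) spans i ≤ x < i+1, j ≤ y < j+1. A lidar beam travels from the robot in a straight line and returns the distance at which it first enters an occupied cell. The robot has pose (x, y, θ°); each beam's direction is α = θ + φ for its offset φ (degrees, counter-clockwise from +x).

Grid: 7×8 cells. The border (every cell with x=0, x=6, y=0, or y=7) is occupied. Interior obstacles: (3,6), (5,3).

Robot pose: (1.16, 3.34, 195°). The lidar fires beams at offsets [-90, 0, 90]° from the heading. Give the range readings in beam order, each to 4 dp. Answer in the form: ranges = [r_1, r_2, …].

ranges = [0.6182, 0.1656, 2.4225]

beam 1: φ=-90°, α=105°
  cosα=-0.2588 sinα=0.9659 | (1,3) | tMaxX 0.6182 tMaxY 0.6833 | tΔX 3.8637 tΔY 1.0353
    t=0.6182 [x] (0,3) — stop
  → r_1 = 0.6182
beam 2: φ=0°, α=195°
  cosα=-0.9659 sinα=-0.2588 | (1,3) | tMaxX 0.1656 tMaxY 1.3137 | tΔX 1.0353 tΔY 3.8637
    t=0.1656 [x] (0,3) — stop
  → r_2 = 0.1656
beam 3: φ=90°, α=285°
  cosα=0.2588 sinα=-0.9659 | (1,3) | tMaxX 3.2455 tMaxY 0.3520 | tΔX 3.8637 tΔY 1.0353
    t=0.3520 [y] (1,2)
    t=1.3873 [y] (1,1)
    t=2.4225 [y] (1,0) — stop
  → r_3 = 2.4225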